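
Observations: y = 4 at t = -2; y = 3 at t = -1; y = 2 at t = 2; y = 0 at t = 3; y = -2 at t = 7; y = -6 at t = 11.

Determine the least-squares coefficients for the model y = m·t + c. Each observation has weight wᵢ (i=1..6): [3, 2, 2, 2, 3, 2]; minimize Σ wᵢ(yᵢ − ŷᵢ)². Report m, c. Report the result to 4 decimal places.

Sums needed: Σwᵢ·t·t = 429, Σwᵢ·t = 45, Σwᵢ·1 = 14.
Moment sums: Σwᵢ·t·y = -196, Σwᵢ·y = 4.
Eliminating c: 14·(row 1) − 45·(row 2) gives 3981·m = 14·(-196) − 45·4 = -2924, so m = -2924/3981.
Then c = (4 − 45·(-2924/3981))/14 = 3512/1327.

m = -0.7345, c = 2.6466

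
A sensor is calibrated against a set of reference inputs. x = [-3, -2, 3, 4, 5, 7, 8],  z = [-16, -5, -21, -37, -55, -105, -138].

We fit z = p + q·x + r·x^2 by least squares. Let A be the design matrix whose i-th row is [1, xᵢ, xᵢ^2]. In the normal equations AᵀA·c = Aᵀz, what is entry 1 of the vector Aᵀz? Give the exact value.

Entry 1 ↔ basis 1, so (Aᵀz)_{1} = Σᵢ zᵢ = (1)·(-16) + (1)·(-5) + (1)·(-21) + (1)·(-37) + (1)·(-55) + (1)·(-105) + (1)·(-138) = -377.

-377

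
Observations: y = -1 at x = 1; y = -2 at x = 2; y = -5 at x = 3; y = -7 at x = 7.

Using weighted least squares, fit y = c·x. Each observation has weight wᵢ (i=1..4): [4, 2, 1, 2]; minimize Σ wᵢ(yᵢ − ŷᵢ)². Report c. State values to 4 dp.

c = -1.0504

Entries of AᵀWA: Σwᵢ·x·x = 119.
Moment sums: Σwᵢ·x·y = -125.
So AᵀWA·[c]ᵀ = AᵀWy: [[119]]·[c]ᵀ = [-125]ᵀ.
Hence c = -125 / 119 ≈ -1.05042.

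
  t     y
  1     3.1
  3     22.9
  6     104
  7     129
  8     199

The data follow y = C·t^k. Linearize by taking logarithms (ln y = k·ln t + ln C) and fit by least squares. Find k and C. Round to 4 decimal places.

k = 1.9789, C = 2.9297

Taking logs, ln y = k·ln t + ln C, so regress ln y on ln t.
Σln t = 6.9157, Σ(ln t)² = 12.5280, Σln y = 19.0600, Σln t·ln y = 32.2254.
Equations: 12.5280·k + 6.9157·ln C = 32.2254;  6.9157·k + 5·ln C = 19.0600.
Δ = 12.5280·5 − (6.9157)² = 14.8127; k = (32.2254·5 − 6.9157·19.0600)/14.8127 = 1.97891, ln C = (12.5280·19.0600 − 6.9157·32.2254)/14.8127 = 1.07489, so C = exp(1.07489) = 2.92968.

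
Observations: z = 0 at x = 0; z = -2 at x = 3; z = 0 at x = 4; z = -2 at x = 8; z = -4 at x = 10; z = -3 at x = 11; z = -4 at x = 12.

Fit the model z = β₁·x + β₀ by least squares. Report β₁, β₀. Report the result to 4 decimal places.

Forming AᵀA = [[454, 48]; [48, 7]] and Aᵀz = [-143, -15]ᵀ gives AᵀA·[β₁, β₀]ᵀ = Aᵀz.
det = 454·7 − 48² = 874.
β₁ = ((-143)·7 − 48·(-15))/874 = -281/874; β₀ = (454·(-15) − 48·(-143))/874 = 27/437.

β₁ = -0.3215, β₀ = 0.0618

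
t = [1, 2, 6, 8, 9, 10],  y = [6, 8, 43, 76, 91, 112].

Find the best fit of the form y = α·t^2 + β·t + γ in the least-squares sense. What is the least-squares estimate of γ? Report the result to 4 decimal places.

Setting ∂/∂α … = 0 gives: 21970·α + 2466·β + 286·γ = 25021;  2466·α + 286·β + 36·γ = 2827;  286·α + 36·β + 6·γ = 336.
Inverting the 3×3 Gram matrix, [α, β, γ]ᵀ = [3315/3167, 11741/31670, 61462/15835]ᵀ.

γ = 3.8814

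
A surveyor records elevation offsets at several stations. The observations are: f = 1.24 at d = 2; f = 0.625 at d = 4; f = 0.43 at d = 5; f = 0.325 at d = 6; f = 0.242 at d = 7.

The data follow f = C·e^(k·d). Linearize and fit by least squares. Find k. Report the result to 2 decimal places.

Let Y = ln f. Fitting Y = k·d + ln C by least squares:
AᵀA = [[130.0000, 24.0000]; [24.0000, 5]], rhs = [-22.3449, -3.6416]ᵀ  (here Σd = 24.0000, Σ(d)² = 130.0000, Σln f = -3.6416, Σd·ln f = -22.3449).
Solving (det = 74.0000): k = -0.32873, ln C = 0.84959.

k = -0.33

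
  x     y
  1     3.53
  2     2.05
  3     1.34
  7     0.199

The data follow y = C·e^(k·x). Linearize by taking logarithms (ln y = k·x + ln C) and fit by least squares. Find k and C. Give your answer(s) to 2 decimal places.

Let Y = ln y. Fitting Y = k·x + ln C by least squares:
XᵀX = [[63.0000, 13.0000]; [13.0000, 4]], rhs = [-7.7262, 0.6574]ᵀ  (here Σx = 13.0000, Σ(x)² = 63.0000, Σln y = 0.6574, Σx·ln y = -7.7262).
Δ = 63.0000·4 − (13.0000)² = 83.0000; k = (-7.7262·4 − 13.0000·0.6574)/83.0000 = -0.47530, ln C = (63.0000·0.6574 − 13.0000·-7.7262)/83.0000 = 1.70908, so C = exp(1.70908) = 5.52388.

k = -0.48, C = 5.52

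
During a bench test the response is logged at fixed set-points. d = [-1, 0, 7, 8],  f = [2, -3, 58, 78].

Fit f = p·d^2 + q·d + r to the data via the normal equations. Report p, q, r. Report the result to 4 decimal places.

p = 1.5625, q = -2.3913, r = -2.4115

Compute the Gram sums: Σd^2·d^2 = 6498, Σd^2·d = 854, Σd^2 = 114, Σd·d = 114, Σd = 14, Σ1 = 4.
And Σd^2·f = 7836, Σd·f = 1028, Σf = 135.
Solving the 3×3 system (Gaussian elimination) gives p = 25/16, q = -2487/1040, r = -627/260.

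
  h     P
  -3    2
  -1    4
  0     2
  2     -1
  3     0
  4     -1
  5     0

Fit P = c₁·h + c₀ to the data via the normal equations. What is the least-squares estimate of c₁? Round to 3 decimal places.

c₁ = -0.494

Sums needed: Σh·h = 64, Σh = 10, Σ1 = 7.
Moment sums: Σh·P = -16, ΣP = 6.
So MᵀM·[c₁, c₀]ᵀ = MᵀP: [[64, 10]; [10, 7]]·[c₁, c₀]ᵀ = [-16, 6]ᵀ.
Eliminating c₀: 7·(row 1) − 10·(row 2) gives 348·c₁ = 7·(-16) − 10·6 = -172, so c₁ = -43/87.
Then c₀ = (6 − 10·(-43/87))/7 = 136/87.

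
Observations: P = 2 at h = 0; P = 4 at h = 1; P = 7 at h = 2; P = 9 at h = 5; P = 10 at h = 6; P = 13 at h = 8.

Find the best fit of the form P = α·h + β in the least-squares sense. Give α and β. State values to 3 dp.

Entries of MᵀM: Σh·h = 130, Σh = 22, Σ1 = 6.
And Σh·P = 227, ΣP = 45.
Determinant 130·6 − 22² = 296.
α = (227·6 − 22·45)/296 = 93/74; β = (130·45 − 22·227)/296 = 107/37.

α = 1.257, β = 2.892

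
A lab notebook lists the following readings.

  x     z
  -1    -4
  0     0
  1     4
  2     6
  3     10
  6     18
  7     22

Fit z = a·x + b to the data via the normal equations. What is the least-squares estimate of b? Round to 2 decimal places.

b = -0.04

Sums needed: Σx·x = 100, Σx = 18, Σ1 = 7.
And Σx·z = 312, Σz = 56.
det = 100·7 − 18² = 376.
a = (312·7 − 18·56)/376 = 147/47; b = (100·56 − 18·312)/376 = -2/47.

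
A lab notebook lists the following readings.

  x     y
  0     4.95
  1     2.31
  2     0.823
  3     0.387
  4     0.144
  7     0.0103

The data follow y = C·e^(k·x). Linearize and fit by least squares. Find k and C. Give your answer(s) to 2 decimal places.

Let Y = ln y. Fitting Y = k·x + ln C by least squares:
Over the data: Σx = 17.0000, Σ(x)² = 79.0000, Σln y = -5.2210, Σx·ln y = -42.1814.
Normal system: [[79.0000, 17.0000]; [17.0000, 6]]·[k, ln C]ᵀ = [-42.1814, -5.2210]ᵀ.
Slope k = (n·Σx·ln y − Σx·Σln y)/(n·Σ(x)² − (Σx)²) = (6·-42.1814 − 17.0000·-5.2210)/185.0000 = -0.88827; ln C = (Σln y − k·Σx)/n = 1.64660, so C = exp(1.64660) = 5.18930.

k = -0.89, C = 5.19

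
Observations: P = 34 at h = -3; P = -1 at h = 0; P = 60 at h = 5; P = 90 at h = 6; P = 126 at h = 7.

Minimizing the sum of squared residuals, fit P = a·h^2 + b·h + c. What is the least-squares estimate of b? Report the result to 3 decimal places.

b = -2.713

MᵀM·[a, b, c]ᵀ = MᵀP reads: 4403·a + 657·b + 119·c = 11220;  657·a + 119·b + 15·c = 1620;  119·a + 15·b + 5·c = 309.
Row-reducing yields a = 65141/21866, b = -59313/21866, c = -10549/10933.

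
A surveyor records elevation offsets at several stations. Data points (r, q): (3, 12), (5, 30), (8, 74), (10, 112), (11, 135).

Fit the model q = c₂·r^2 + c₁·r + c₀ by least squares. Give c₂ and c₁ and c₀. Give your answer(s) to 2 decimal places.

c₂ = 1.02, c₁ = 1.16, c₀ = -0.77

Sums needed: Σr^2·r^2 = 29443, Σr^2·r = 2995, Σr^2 = 319, Σr·r = 319, Σr = 37, Σ1 = 5.
For Xᵀq: Σr^2·q = 33129, Σr·q = 3383, Σq = 363.
Normal equations: [[29443, 2995, 319]; [2995, 319, 37]; [319, 37, 5]]·[c₂, c₁, c₀]ᵀ = [33129, 3383, 363]ᵀ.
Solving the 3×3 system (Gaussian elimination) gives c₂ = 10720/10551, c₁ = 12194/10551, c₀ = -2723/3517.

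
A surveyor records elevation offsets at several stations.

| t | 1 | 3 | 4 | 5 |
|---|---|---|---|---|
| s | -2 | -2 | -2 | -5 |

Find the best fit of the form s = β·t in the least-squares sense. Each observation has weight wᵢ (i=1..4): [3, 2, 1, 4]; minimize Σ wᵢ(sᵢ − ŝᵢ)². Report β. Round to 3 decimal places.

With design matrix A, AᵀWA = [[137]] and AᵀWs = [-126]ᵀ.
Hence β = -126 / 137 ≈ -0.919708.

β = -0.920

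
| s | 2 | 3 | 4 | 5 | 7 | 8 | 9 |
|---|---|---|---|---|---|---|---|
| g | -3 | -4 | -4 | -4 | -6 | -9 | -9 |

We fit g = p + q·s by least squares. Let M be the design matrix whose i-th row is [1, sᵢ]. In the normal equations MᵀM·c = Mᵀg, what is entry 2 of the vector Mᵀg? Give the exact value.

-249

Entry 2 ↔ basis s, so (Mᵀg)_{2} = Σᵢ (s)·gᵢ = (2)·(-3) + (3)·(-4) + (4)·(-4) + (5)·(-4) + (7)·(-6) + (8)·(-9) + (9)·(-9) = -249.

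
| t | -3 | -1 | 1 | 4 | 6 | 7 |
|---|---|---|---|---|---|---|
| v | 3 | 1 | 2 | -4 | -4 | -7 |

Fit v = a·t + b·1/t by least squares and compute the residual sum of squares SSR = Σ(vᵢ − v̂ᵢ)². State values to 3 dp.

SSR = 7.623

Normal-equation sums: Σt·t = 112, Σt·1/t = 6, Σ1/t·1/t = 15677/7056.
And Σt·v = -97, Σ1/t·v = -8/3.
So MᵀM·[a, b]ᵀ = Mᵀv: [[112, 6]; [6, 15677/7056]]·[a, b]ᵀ = [-97, -8/3]ᵀ.
Eliminating b: (15677/7056)·(row 1) − 6·(row 2) gives (13409/63)·a = (15677/7056)·(-97) − 6·(-8/3) = -1407773/7056, so a = -1407773/1501808.
Then b = ((-8/3) − 6·(-1407773/1501808))/(15677/7056) = 17850/13409.
Residuals: 948505/1501808, 39495/28336, 45513/28336, -218985/375452, 1053103/750904, -134835/214544; SSR = 11448979/1501808.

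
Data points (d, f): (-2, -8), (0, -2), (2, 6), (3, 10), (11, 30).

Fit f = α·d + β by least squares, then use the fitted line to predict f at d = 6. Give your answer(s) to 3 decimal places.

Normal-equation sums: Σd·d = 138, Σd = 14, Σ1 = 5.
Moment sums: Σd·f = 388, Σf = 36.
Normal equations: [[138, 14]; [14, 5]]·[α, β]ᵀ = [388, 36]ᵀ.
Determinant 138·5 − 14² = 494.
α = (388·5 − 14·36)/494 = 718/247; β = (138·36 − 14·388)/494 = -232/247.
At d = 6: f̂ = (718/247)·(6) + (-232/247)·(1) = 4076/247.

f̂ = 16.502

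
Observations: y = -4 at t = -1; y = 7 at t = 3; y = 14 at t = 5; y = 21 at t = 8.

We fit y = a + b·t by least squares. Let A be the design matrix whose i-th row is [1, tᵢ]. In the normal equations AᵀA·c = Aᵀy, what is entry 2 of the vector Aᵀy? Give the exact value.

Entry 2 ↔ basis t, so (Aᵀy)_{2} = Σᵢ (t)·yᵢ = (-1)·(-4) + (3)·(7) + (5)·(14) + (8)·(21) = 263.

263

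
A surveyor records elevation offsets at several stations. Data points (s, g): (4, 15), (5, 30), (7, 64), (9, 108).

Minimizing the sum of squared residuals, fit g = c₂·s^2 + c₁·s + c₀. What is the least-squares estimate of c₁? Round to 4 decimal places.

c₁ = 4.4447

Compute the Gram sums: Σs^2·s^2 = 9843, Σs^2·s = 1261, Σs^2 = 171, Σs·s = 171, Σs = 25, Σ1 = 4.
Right-hand side: Σs^2·g = 12874, Σs·g = 1630, Σg = 217.
So AᵀA·[c₂, c₁, c₀]ᵀ = Aᵀg: [[9843, 1261, 171]; [1261, 171, 25]; [171, 25, 4]]·[c₂, c₁, c₀]ᵀ = [12874, 1630, 217]ᵀ.
Row-reducing yields c₂ = 431/398, c₁ = 1769/398, c₀ = -3945/199.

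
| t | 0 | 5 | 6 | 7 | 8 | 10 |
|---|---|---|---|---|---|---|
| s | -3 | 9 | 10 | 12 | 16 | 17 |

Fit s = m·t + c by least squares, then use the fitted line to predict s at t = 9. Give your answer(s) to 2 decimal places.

ŝ = 16.43

Entries of AᵀA: Σt·t = 274, Σt = 36, Σ1 = 6.
Moment sums: Σt·s = 487, Σs = 61.
So AᵀA·[m, c]ᵀ = Aᵀs: [[274, 36]; [36, 6]]·[m, c]ᵀ = [487, 61]ᵀ.
Eliminating c: 6·(row 1) − 36·(row 2) gives 348·m = 6·487 − 36·61 = 726, so m = 121/58.
Then c = (61 − 36·(121/58))/6 = -409/174.
At t = 9: ŝ = (121/58)·(9) + (-409/174)·(1) = 1429/87.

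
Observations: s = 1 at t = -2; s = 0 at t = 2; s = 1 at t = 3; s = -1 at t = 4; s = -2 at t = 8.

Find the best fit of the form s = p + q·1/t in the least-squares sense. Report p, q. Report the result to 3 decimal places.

p = -0.074, q = -0.892

Entries of AᵀA: Σ1 = 5, Σ1/t = 17/24, Σ1/t·1/t = 397/576.
Moment sums: Σs = -1, Σ1/t·s = -2/3.
AᵀA·[p, q]ᵀ = Aᵀs becomes [[5, 17/24]; [17/24, 397/576]]·[p, q]ᵀ = [-1, -2/3]ᵀ.
Δ = 5·(397/576) − (17/24)² = 53/18.
p = ((-1)·(397/576) − (17/24)·(-2/3))/(53/18) = -125/1696; q = (5·(-2/3) − (17/24)·(-1))/(53/18) = -189/212.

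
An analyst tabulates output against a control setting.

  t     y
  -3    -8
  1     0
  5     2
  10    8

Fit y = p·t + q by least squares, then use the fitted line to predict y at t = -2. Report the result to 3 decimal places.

ŷ = -5.585

Setting ∂/∂p … = 0 gives: 135·p + 13·q = 114;  13·p + 4·q = 2.
(Σt·t = 135, Σt = 13, Σ1 = 4, Σt·y = 114, Σy = 2.)
det = 135·4 − 13² = 371.
p = (114·4 − 13·2)/371 = 430/371; q = (135·2 − 13·114)/371 = -1212/371.
At t = -2: ŷ = (430/371)·(-2) + (-1212/371)·(1) = -296/53.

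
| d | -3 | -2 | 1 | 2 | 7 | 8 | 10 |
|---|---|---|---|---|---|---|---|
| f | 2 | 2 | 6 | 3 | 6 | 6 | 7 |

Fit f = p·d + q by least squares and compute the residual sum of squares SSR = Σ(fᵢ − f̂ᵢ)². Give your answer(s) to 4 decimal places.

SSR = 6.9154

From the data, Σd·d = 231, Σd = 23, Σ1 = 7.
Right-hand side: Σd·f = 162, Σf = 32.
So MᵀM·[p, q]ᵀ = Mᵀf: [[231, 23]; [23, 7]]·[p, q]ᵀ = [162, 32]ᵀ.
det = 231·7 − 23² = 1088.
p = (162·7 − 23·32)/1088 = 199/544; q = (231·32 − 23·162)/1088 = 1833/544.
Residuals: -37/136, -347/544, 77/34, -599/544, 19/272, -161/544, -15/544; SSR = 1881/272.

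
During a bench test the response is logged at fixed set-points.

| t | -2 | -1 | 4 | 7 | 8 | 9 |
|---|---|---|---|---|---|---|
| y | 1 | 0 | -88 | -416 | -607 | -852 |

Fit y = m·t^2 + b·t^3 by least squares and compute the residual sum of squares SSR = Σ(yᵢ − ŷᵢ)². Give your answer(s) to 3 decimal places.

With design matrix M, MᵀM = [[13331, 109615]; [109615, 915395]] and Mᵀy = [-129648, -1080220]ᵀ.
Eliminating b: 915395·(row 1) − 109615·(row 2) gives 187682520·m = 915395·(-129648) − 109615·(-1080220) = -270815660, so m = -13540783/9384126.
Then b = ((-1080220) − 109615·(-13540783/9384126))/915395 = -9452365/9384126.
Residuals: -6035831/4692063, 681403/1564021, -11600/25923, 931573/4692063, 1676085/1564021, -1282974/1564021; SSR = 18325360/4692063.

SSR = 3.906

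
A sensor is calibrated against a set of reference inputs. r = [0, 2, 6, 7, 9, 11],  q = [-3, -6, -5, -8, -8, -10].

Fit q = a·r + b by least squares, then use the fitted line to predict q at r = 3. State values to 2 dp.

q̂ = -5.14

From the data, Σr·r = 291, Σr = 35, Σ1 = 6.
For Xᵀq: Σr·q = -280, Σq = -40.
Eliminating b: 6·(row 1) − 35·(row 2) gives 521·a = 6·(-280) − 35·(-40) = -280, so a = -280/521.
Then b = ((-40) − 35·(-280/521))/6 = -1840/521.
At r = 3: q̂ = (-280/521)·(3) + (-1840/521)·(1) = -2680/521.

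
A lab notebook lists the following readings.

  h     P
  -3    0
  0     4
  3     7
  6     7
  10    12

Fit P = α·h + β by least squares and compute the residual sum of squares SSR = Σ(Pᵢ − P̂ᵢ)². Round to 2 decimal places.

SSR = 4.37

With design matrix M, MᵀM = [[154, 16]; [16, 5]] and MᵀP = [183, 30]ᵀ.
det = 154·5 − 16² = 514.
α = (183·5 − 16·30)/514 = 435/514; β = (154·30 − 16·183)/514 = 846/257.
Residuals: -387/514, 182/257, 601/514, -352/257, 63/257; SSR = 2247/514.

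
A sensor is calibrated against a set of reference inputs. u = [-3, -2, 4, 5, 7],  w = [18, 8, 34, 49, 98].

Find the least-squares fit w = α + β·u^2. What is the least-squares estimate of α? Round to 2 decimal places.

α = 0.42

Setting ∂/∂α … = 0 gives: 5·α + 103·β = 207;  103·α + 3379·β = 6765.
Eliminating β: 3379·(row 1) − 103·(row 2) gives 6286·α = 3379·207 − 103·6765 = 2658, so α = 1329/3143.
Then β = (6765 − 103·(1329/3143))/3379 = 6252/3143.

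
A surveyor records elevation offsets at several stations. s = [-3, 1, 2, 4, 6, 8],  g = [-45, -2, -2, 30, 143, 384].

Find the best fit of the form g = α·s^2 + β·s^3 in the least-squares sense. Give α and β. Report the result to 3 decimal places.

α = -2.100, β = 1.012

The normal system AᵀA·[α, β]ᵀ = Aᵀg is [[5746, 41358]; [41358, 313690]]·[α, β]ᵀ = [29789, 230613]ᵀ.
Δ = 5746·313690 − 41358² = 91978576.
α = (29789·313690 − 41358·230613)/91978576 = -48295261/22994644; β = (5746·230613 − 41358·29789)/91978576 = 23272209/22994644.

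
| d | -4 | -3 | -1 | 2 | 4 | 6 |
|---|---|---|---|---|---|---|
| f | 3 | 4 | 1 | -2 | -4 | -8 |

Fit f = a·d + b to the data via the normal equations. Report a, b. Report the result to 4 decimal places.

Normal-equation sums: Σd·d = 82, Σd = 4, Σ1 = 6.
For Mᵀf: Σd·f = -93, Σf = -6.
Normal equations: [[82, 4]; [4, 6]]·[a, b]ᵀ = [-93, -6]ᵀ.
det = 82·6 − 4² = 476.
a = ((-93)·6 − 4·(-6))/476 = -267/238; b = (82·(-6) − 4·(-93))/476 = -30/119.

a = -1.1218, b = -0.2521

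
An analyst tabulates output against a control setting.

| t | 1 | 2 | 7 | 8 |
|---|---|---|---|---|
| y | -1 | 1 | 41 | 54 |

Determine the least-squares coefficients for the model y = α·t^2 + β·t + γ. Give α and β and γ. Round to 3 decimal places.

α = 0.917, β = -0.345, γ = -1.741

The normal system MᵀM·[α, β, γ]ᵀ = Mᵀy is [[6514, 864, 118]; [864, 118, 18]; [118, 18, 4]]·[α, β, γ]ᵀ = [5468, 720, 95]ᵀ.
Solving the 3×3 system (Gaussian elimination) gives α = 11/12, β = -51/148, γ = -773/444.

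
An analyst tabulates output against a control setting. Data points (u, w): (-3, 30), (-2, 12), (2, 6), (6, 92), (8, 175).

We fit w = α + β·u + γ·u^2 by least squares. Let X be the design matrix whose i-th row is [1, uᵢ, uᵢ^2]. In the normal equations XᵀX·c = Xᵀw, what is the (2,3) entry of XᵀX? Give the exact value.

Row 2 ↔ basis u, column 3 ↔ basis u^2, so (XᵀX)_{2,3} = Σᵢ (u)·(u^2) = (-3)·(9) + (-2)·(4) + (2)·(4) + (6)·(36) + (8)·(64) = 701.

701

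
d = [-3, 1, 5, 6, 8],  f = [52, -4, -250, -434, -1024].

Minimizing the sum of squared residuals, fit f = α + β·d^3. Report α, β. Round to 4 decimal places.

The normal system AᵀA·[α, β]ᵀ = Aᵀf is [[5, 827]; [827, 325155]]·[α, β]ᵀ = [-1660, -650690]ᵀ.
Eliminating β: 325155·(row 1) − 827·(row 2) gives 941846·α = 325155·(-1660) − 827·(-650690) = -1636670, so α = -818335/470923.
Then β = ((-650690) − 827·(-818335/470923))/325155 = -940315/470923.

α = -1.7377, β = -1.9967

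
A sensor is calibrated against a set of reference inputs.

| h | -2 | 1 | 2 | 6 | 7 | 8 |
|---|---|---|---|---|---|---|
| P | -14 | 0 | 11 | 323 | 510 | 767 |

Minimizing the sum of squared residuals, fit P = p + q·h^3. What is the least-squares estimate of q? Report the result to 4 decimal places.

q = 1.4987

MᵀM·[p, q]ᵀ = MᵀP reads: 6·p + 1072·q = 1597;  1072·p + 426578·q = 637602.
Eliminating q: 426578·(row 1) − 1072·(row 2) gives 1410284·p = 426578·1597 − 1072·637602 = -2264278, so p = -1132139/705142.
Then q = (637602 − 1072·(-1132139/705142))/426578 = 528407/352571.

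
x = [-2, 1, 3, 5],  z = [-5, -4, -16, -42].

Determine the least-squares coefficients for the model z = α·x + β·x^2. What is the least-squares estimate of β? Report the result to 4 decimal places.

From the data, Σx·x = 39, Σx·x^2 = 145, Σx^2·x^2 = 723.
And Σx·z = -252, Σx^2·z = -1218.
Normal equations: [[39, 145]; [145, 723]]·[α, β]ᵀ = [-252, -1218]ᵀ.
Eliminating β: 723·(row 1) − 145·(row 2) gives 7172·α = 723·(-252) − 145·(-1218) = -5586, so α = -2793/3586.
Then β = ((-1218) − 145·(-2793/3586))/723 = -5481/3586.

β = -1.5284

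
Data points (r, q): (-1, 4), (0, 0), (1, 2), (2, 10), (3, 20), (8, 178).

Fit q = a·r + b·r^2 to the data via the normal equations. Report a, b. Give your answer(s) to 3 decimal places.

a = -1.682, b = 2.989

From the data, Σr·r = 79, Σr·r^2 = 547, Σr^2·r^2 = 4195.
Right-hand side: Σr·q = 1502, Σr^2·q = 11618.
MᵀM·[a, b]ᵀ = Mᵀq becomes [[79, 547]; [547, 4195]]·[a, b]ᵀ = [1502, 11618]ᵀ.
Eliminating b: 4195·(row 1) − 547·(row 2) gives 32196·a = 4195·1502 − 547·11618 = -54156, so a = -4513/2683.
Then b = (11618 − 547·(-4513/2683))/4195 = 8019/2683.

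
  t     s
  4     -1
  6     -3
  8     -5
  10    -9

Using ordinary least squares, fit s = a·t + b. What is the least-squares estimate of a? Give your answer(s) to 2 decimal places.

a = -1.30

With design matrix X, XᵀX = [[216, 28]; [28, 4]] and Xᵀs = [-152, -18]ᵀ.
Eliminating b: 4·(row 1) − 28·(row 2) gives 80·a = 4·(-152) − 28·(-18) = -104, so a = -13/10.
Then b = ((-18) − 28·(-13/10))/4 = 23/5.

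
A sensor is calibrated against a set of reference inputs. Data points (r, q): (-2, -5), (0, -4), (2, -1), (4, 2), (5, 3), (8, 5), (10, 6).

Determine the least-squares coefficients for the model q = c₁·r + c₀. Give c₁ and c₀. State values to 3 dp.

The normal equations are: 213·c₁ + 27·c₀ = 131;  27·c₁ + 7·c₀ = 6.
det = 213·7 − 27² = 762.
c₁ = (131·7 − 27·6)/762 = 755/762; c₀ = (213·6 − 27·131)/762 = -753/254.

c₁ = 0.991, c₀ = -2.965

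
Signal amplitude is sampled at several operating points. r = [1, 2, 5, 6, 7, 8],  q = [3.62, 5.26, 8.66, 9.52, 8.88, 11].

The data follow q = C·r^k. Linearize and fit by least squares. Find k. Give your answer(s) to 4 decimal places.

With ln qᵢ as the transformed response and ln rᵢ as the regressor:
XᵀX = [[14.3918, 8.1197]; [8.1197, 6]], rhs = [17.8983, 11.9404]ᵀ  (here Σln r = 8.1197, Σ(ln r)² = 14.3918, Σln q = 11.9404, Σln r·ln q = 17.8983).
Δ = 14.3918·6 − (8.1197)² = 20.4213; k = (17.8983·6 − 8.1197·11.9404)/20.4213 = 0.51111, ln C = (14.3918·11.9404 − 8.1197·17.8983)/20.4213 = 1.29839.

k = 0.5111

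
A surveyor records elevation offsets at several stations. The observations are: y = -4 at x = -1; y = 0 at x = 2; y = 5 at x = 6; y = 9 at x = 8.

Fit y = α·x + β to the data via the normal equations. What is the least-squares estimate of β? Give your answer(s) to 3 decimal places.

β = -2.769

From the data, Σx·x = 105, Σx = 15, Σ1 = 4.
Moment sums: Σx·y = 106, Σy = 10.
MᵀM·[α, β]ᵀ = Mᵀy becomes [[105, 15]; [15, 4]]·[α, β]ᵀ = [106, 10]ᵀ.
Eliminating β: 4·(row 1) − 15·(row 2) gives 195·α = 4·106 − 15·10 = 274, so α = 274/195.
Then β = (10 − 15·(274/195))/4 = -36/13.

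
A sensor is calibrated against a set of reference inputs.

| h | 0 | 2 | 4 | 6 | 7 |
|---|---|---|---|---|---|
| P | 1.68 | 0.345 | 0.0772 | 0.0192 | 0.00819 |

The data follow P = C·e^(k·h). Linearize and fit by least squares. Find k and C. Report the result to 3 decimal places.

Let Y = ln P. Fitting Y = k·h + ln C by least squares:
AᵀA = [[105.0000, 19.0000]; [19.0000, 5]], rhs = [-69.7248, -11.8645]ᵀ  (here Σh = 19.0000, Σ(h)² = 105.0000, Σln P = -11.8645, Σh·ln P = -69.7248).
Solving (det = 164.0000): k = -0.75122, ln C = 0.48173, so C = exp(0.48173) = 1.61887.

k = -0.751, C = 1.619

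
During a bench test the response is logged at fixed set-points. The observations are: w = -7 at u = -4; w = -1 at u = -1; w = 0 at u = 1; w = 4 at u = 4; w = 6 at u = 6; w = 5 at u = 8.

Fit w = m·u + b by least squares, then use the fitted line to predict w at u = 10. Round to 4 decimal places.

ŵ = 9.0855

Setting ∂/∂m … = 0 gives: 134·m + 14·b = 121;  14·m + 6·b = 7.
det = 134·6 − 14² = 608.
m = (121·6 − 14·7)/608 = 157/152; b = (134·7 − 14·121)/608 = -189/152.
At u = 10: ŵ = (157/152)·(10) + (-189/152)·(1) = 1381/152.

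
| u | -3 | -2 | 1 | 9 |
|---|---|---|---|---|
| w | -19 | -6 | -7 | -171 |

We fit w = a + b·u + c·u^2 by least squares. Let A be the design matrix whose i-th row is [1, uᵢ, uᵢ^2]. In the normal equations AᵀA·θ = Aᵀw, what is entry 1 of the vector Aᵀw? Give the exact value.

Entry 1 ↔ basis 1, so (Aᵀw)_{1} = Σᵢ wᵢ = (1)·(-19) + (1)·(-6) + (1)·(-7) + (1)·(-171) = -203.

-203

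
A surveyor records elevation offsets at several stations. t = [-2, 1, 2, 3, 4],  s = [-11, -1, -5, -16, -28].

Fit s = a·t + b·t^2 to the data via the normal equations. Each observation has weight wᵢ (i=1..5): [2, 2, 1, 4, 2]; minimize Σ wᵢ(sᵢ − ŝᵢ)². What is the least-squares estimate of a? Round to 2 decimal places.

MᵀWM·[a, b]ᵀ = MᵀWs reads: 82·a + 230·b = -384;  230·a + 886·b = -1582.
(Σwᵢ·t·t = 82, Σwᵢ·t·t^2 = 230, Σwᵢ·t^2·t^2 = 886, Σwᵢ·t·s = -384, Σwᵢ·t^2·s = -1582.)
Determinant 82·886 − 230² = 19752.
a = ((-384)·886 − 230·(-1582))/19752 = 5909/4938; b = (82·(-1582) − 230·(-384))/19752 = -10351/4938.

a = 1.20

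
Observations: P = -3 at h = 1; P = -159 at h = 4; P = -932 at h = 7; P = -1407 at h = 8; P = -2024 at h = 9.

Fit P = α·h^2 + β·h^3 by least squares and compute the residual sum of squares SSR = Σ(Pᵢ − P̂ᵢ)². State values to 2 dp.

Sums needed: Σh^2·h^2 = 13315, Σh^2·h^3 = 109649, Σh^3·h^3 = 915331.
For MᵀP: Σh^2·P = -302207, Σh^3·P = -2525735.
MᵀM·[α, β]ᵀ = MᵀP becomes [[13315, 109649]; [109649, 915331]]·[α, β]ᵀ = [-302207, -2525735]ᵀ.
Eliminating β: 915331·(row 1) − 109649·(row 2) gives 164729064·α = 915331·(-302207) − 109649·(-2525735) = 324881498, so α = 162440749/82364532.
Then β = ((-2525735) − 109649·(162440749/82364532))/915331 = -246733091/82364532.
Residuals: -81400627/41182266, 23976313/20591133, -23472578/20591133, 3686511/6863711, 818317/13727422; SSR = 282273053/41182266.

SSR = 6.85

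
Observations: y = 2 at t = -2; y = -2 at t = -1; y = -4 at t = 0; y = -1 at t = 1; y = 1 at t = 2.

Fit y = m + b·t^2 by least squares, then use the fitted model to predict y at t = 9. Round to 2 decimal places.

ŷ = 95.13

Setting ∂/∂m … = 0 gives: 5·m + 10·b = -4;  10·m + 34·b = 9.
(Σ1 = 5, Σt^2 = 10, Σt^2·t^2 = 34, Σy = -4, Σt^2·y = 9.)
det = 5·34 − 10² = 70.
m = ((-4)·34 − 10·9)/70 = -113/35; b = (5·9 − 10·(-4))/70 = 17/14.
At t = 9: ŷ = (-113/35)·(1) + (17/14)·(81) = 6659/70.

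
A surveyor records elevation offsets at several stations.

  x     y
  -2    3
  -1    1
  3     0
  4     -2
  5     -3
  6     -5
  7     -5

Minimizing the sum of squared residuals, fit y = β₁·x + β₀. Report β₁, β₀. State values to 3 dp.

Forming AᵀA = [[140, 22]; [22, 7]] and Aᵀy = [-95, -11]ᵀ gives AᵀA·[β₁, β₀]ᵀ = Aᵀy.
Δ = 140·7 − 22² = 496.
β₁ = ((-95)·7 − 22·(-11))/496 = -423/496; β₀ = (140·(-11) − 22·(-95))/496 = 275/248.

β₁ = -0.853, β₀ = 1.109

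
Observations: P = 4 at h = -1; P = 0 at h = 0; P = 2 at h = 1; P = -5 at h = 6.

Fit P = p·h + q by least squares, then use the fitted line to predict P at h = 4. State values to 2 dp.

P̂ = -2.64

From the data, Σh·h = 38, Σh = 6, Σ1 = 4.
Right-hand side: Σh·P = -32, ΣP = 1.
Eliminating q: 4·(row 1) − 6·(row 2) gives 116·p = 4·(-32) − 6·1 = -134, so p = -67/58.
Then q = (1 − 6·(-67/58))/4 = 115/58.
At h = 4: P̂ = (-67/58)·(4) + (115/58)·(1) = -153/58.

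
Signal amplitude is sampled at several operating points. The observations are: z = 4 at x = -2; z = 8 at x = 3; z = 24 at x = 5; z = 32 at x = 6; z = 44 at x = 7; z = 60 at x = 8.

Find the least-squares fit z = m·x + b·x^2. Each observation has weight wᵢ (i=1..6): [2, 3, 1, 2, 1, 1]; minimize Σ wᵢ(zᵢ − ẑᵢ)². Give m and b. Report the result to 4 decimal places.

The normal system MᵀWM·[m, b]ᵀ = MᵀWz is [[245, 1477]; [1477, 9989]]·[m, b]ᵀ = [1348, 9148]ᵀ.
Δ = 245·9989 − 1477² = 265776.
m = (1348·9989 − 1477·9148)/265776 = -829/4746; b = (245·9148 − 1477·1348)/265776 = 4469/4746.

m = -0.1747, b = 0.9416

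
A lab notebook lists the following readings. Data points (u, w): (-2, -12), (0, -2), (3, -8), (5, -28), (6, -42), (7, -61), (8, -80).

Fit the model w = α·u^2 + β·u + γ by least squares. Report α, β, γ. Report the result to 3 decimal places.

α = -1.520, β = 2.296, γ = -1.531

Setting ∂/∂α … = 0 gives: 8515·α + 1215·β + 187·γ = -10441;  1215·α + 187·β + 27·γ = -1459;  187·α + 27·β + 7·γ = -233.
(Σu^2·u^2 = 8515, Σu^2·u = 1215, Σu^2 = 187, Σu·u = 187, Σu = 27, Σ1 = 7, Σu^2·w = -10441, Σu·w = -1459, Σw = -233.)
Solving the 3×3 system (Gaussian elimination) gives α = -4547/2991, β = 4579/1994, γ = -9161/5982.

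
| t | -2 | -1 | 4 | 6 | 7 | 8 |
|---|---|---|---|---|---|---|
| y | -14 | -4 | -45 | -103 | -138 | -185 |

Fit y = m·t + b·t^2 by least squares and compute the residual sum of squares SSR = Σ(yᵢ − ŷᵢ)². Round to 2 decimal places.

SSR = 6.79

The normal system XᵀX·[m, b]ᵀ = Xᵀy is [[170, 1126]; [1126, 8066]]·[m, b]ᵀ = [-3212, -23090]ᵀ.
det = 170·8066 − 1126² = 103344.
m = ((-3212)·8066 − 1126·(-23090))/103344 = 22837/25836; b = (170·(-23090) − 1126·(-3212))/103344 = -77147/25836.
Residuals: -3721/12918, -280/2153, -4904/6459, -3473/4306, 13744/6459, -2079/2153; SSR = 87677/12918.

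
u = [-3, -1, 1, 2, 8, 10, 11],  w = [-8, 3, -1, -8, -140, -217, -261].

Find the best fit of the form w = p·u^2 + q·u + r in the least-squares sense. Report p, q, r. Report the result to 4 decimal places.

Normal-equation sums: Σu^2·u^2 = 28836, Σu^2·u = 2824, Σu^2 = 300, Σu·u = 300, Σu = 28, Σ1 = 7.
Right-hand side: Σu^2·w = -62343, Σu·w = -6157, Σw = -632.
Solving the 3×3 system (Gaussian elimination) gives p = -1286029/641636, q = -1276521/641636, r = 572762/160409.

p = -2.0043, q = -1.9895, r = 3.5706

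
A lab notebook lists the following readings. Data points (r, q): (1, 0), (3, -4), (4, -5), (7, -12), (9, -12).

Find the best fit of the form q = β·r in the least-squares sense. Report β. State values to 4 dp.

With design matrix X, XᵀX = [[156]] and Xᵀq = [-224]ᵀ.
β = (-224)/156 = -1.4359.

β = -1.4359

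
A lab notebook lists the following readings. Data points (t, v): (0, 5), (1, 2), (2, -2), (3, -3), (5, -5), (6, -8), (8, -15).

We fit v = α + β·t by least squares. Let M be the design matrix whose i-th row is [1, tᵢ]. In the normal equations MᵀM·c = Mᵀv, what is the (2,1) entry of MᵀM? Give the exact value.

25

Row 2 ↔ basis t, column 1 ↔ basis 1, so (MᵀM)_{2,1} = Σᵢ t = (0)·(1) + (1)·(1) + (2)·(1) + (3)·(1) + (5)·(1) + (6)·(1) + (8)·(1) = 25.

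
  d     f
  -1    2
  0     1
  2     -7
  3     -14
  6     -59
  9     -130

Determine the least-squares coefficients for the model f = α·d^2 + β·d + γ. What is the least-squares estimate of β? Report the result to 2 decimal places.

The normal system MᵀM·[α, β, γ]ᵀ = Mᵀf is [[7955, 979, 131]; [979, 131, 19]; [131, 19, 6]]·[α, β, γ]ᵀ = [-12806, -1582, -207]ᵀ.
Solving the 3×3 system (Gaussian elimination) gives α = -1071/710, β = -3783/3550, γ = 3211/1775.

β = -1.07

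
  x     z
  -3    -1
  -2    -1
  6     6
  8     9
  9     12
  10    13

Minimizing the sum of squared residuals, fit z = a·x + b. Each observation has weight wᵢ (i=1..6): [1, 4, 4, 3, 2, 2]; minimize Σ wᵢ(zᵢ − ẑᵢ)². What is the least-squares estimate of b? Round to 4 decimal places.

AᵀWA·[a, b]ᵀ = AᵀWz reads: 723·a + 75·b = 847;  75·a + 16·b = 96.
Δ = 723·16 − 75² = 5943.
a = (847·16 − 75·96)/5943 = 6352/5943; b = (723·96 − 75·847)/5943 = 1961/1981.

b = 0.9899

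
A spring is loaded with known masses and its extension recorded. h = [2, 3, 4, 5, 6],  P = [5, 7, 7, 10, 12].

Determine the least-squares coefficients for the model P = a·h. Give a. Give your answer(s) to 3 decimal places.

a = 2.011

Setting ∂/∂a … = 0 gives: 90·a = 181.
(Σh·h = 90, Σh·P = 181.)
a = 181/90 = 2.01111.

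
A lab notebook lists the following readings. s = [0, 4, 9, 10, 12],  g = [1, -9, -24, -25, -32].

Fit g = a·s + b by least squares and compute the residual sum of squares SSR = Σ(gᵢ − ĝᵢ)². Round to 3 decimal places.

SSR = 2.290

Sums needed: Σs·s = 341, Σs = 35, Σ1 = 5.
Right-hand side: Σs·g = -886, Σg = -89.
AᵀA·[a, b]ᵀ = Aᵀg becomes [[341, 35]; [35, 5]]·[a, b]ᵀ = [-886, -89]ᵀ.
det = 341·5 − 35² = 480.
a = ((-886)·5 − 35·(-89))/480 = -263/96; b = (341·(-89) − 35·(-886))/480 = 661/480.
Residuals: -181/480, 93/160, -173/240, 163/160, -241/480; SSR = 1099/480.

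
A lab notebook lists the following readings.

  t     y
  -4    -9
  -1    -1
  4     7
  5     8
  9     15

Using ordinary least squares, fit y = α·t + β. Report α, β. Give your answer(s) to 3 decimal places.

α = 1.787, β = -0.646

With design matrix A, AᵀA = [[139, 13]; [13, 5]] and Aᵀy = [240, 20]ᵀ.
Δ = 139·5 − 13² = 526.
α = (240·5 − 13·20)/526 = 470/263; β = (139·20 − 13·240)/526 = -170/263.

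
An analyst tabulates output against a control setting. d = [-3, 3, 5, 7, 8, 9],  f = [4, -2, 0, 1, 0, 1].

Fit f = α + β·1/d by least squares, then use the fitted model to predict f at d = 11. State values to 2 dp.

f̂ = 0.71

The normal system AᵀA·[α, β]ᵀ = Aᵀf is [[6, 1459/2520]; [1459/2520, 1972441/6350400]]·[α, β]ᵀ = [4, -110/63]ᵀ.
Eliminating β: (1972441/6350400)·(row 1) − (1459/2520)·(row 2) gives (1941193/1270080)·α = (1972441/6350400)·4 − (1459/2520)·(-110/63) = 1192447/529200, so α = 14309364/9705965.
Then β = ((-110/63) − (1459/2520)·(14309364/9705965))/(1972441/6350400) = -16246944/1941193.
At d = 11: f̂ = (14309364/9705965)·(1) + (-16246944/1941193)·(1/11) = 76168284/106765615.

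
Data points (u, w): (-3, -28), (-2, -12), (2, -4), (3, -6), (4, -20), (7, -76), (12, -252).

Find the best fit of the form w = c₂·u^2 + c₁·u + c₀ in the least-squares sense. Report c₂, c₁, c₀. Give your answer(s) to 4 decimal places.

Setting ∂/∂c₂ … = 0 gives: 23587·c₂ + 2135·c₁ + 235·c₀ = -40702;  2135·c₂ + 235·c₁ + 23·c₀ = -3554;  235·c₂ + 23·c₁ + 7·c₀ = -398.
(Σu^2·u^2 = 23587, Σu^2·u = 2135, Σu^2 = 235, Σu·u = 235, Σu = 23, Σ1 = 7, Σu^2·w = -40702, Σu·w = -3554, Σw = -398.)
Solving the 3×3 system (Gaussian elimination) gives c₂ = -63073/31368, c₁ = 291629/94104, c₀ = 21829/47052.

c₂ = -2.0107, c₁ = 3.0990, c₀ = 0.4639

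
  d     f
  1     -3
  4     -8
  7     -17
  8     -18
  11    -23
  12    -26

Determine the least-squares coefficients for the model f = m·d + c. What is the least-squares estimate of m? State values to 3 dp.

m = -2.098

Sums needed: Σd·d = 395, Σd = 43, Σ1 = 6.
Moment sums: Σd·f = -863, Σf = -95.
Normal equations: [[395, 43]; [43, 6]]·[m, c]ᵀ = [-863, -95]ᵀ.
Eliminating c: 6·(row 1) − 43·(row 2) gives 521·m = 6·(-863) − 43·(-95) = -1093, so m = -1093/521.
Then c = ((-95) − 43·(-1093/521))/6 = -416/521.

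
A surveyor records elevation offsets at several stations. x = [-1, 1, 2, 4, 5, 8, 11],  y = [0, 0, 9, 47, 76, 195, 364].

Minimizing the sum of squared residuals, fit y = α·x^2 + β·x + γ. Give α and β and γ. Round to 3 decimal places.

α = 2.963, β = 0.867, γ = -3.218

Compute the Gram sums: Σx^2·x^2 = 19636, Σx^2·x = 2040, Σx^2 = 232, Σx·x = 232, Σx = 30, Σ1 = 7.
And Σx^2·y = 59212, Σx·y = 6150, Σy = 691.
Inverting the 3×3 Gram matrix, [α, β, γ]ᵀ = [61423/20727, 5990/6909, -66697/20727]ᵀ.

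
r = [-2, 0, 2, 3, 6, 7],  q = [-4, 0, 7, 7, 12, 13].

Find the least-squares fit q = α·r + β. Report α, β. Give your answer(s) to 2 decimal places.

α = 1.90, β = 0.77

Entries of AᵀA: Σr·r = 102, Σr = 16, Σ1 = 6.
Right-hand side: Σr·q = 206, Σq = 35.
So AᵀA·[α, β]ᵀ = Aᵀq: [[102, 16]; [16, 6]]·[α, β]ᵀ = [206, 35]ᵀ.
Δ = 102·6 − 16² = 356.
α = (206·6 − 16·35)/356 = 169/89; β = (102·35 − 16·206)/356 = 137/178.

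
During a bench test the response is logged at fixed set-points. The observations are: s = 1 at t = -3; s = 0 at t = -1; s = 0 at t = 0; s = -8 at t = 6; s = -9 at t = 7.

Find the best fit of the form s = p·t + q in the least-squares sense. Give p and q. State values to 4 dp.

The normal equations are: 95·p + 9·q = -114;  9·p + 5·q = -16.
(Σt·t = 95, Σt = 9, Σ1 = 5, Σt·s = -114, Σs = -16.)
Eliminating q: 5·(row 1) − 9·(row 2) gives 394·p = 5·(-114) − 9·(-16) = -426, so p = -213/197.
Then q = ((-16) − 9·(-213/197))/5 = -247/197.

p = -1.0812, q = -1.2538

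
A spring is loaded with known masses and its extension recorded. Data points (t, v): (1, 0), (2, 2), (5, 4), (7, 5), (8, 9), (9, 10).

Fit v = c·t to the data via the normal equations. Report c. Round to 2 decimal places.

Normal-equation sums: Σt·t = 224.
Right-hand side: Σt·v = 221.
So MᵀM·[c]ᵀ = Mᵀv: [[224]]·[c]ᵀ = [221]ᵀ.
Hence c = 221 / 224 ≈ 0.986607.

c = 0.99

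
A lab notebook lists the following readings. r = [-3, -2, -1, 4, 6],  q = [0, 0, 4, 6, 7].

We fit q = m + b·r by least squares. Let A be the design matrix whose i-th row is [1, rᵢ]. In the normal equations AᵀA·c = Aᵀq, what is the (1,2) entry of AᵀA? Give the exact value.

4

Row 1 ↔ basis 1, column 2 ↔ basis r, so (AᵀA)_{1,2} = Σᵢ r = (1)·(-3) + (1)·(-2) + (1)·(-1) + (1)·(4) + (1)·(6) = 4.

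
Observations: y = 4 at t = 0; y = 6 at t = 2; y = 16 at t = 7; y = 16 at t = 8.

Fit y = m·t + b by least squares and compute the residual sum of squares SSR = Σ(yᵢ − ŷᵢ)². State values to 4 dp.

SSR = 2.2793

Setting ∂/∂m … = 0 gives: 117·m + 17·b = 252;  17·m + 4·b = 42.
Eliminating b: 4·(row 1) − 17·(row 2) gives 179·m = 4·252 − 17·42 = 294, so m = 294/179.
Then b = (42 − 17·(294/179))/4 = 630/179.
Residuals: 86/179, -144/179, 176/179, -118/179; SSR = 408/179.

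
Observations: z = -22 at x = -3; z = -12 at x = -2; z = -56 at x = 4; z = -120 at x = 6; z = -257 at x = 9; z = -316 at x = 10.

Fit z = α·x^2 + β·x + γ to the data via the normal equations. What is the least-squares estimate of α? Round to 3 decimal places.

Sums needed: Σx^2·x^2 = 18210, Σx^2·x = 1974, Σx^2 = 246, Σx·x = 246, Σx = 24, Σ1 = 6.
For Mᵀz: Σx^2·z = -57879, Σx·z = -6327, Σz = -783.
Normal equations: [[18210, 1974, 246]; [1974, 246, 24]; [246, 24, 6]]·[α, β, γ]ᵀ = [-57879, -6327, -783]ᵀ.
Solving the 3×3 system (Gaussian elimination) gives α = -1563/530, β = -2433/1325, γ = -2973/1325.

α = -2.949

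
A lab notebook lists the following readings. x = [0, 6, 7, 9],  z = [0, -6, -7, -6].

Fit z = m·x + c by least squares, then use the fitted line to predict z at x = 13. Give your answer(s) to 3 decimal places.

The normal equations are: 166·m + 22·c = -139;  22·m + 4·c = -19.
Determinant 166·4 − 22² = 180.
m = ((-139)·4 − 22·(-19))/180 = -23/30; c = (166·(-19) − 22·(-139))/180 = -8/15.
At x = 13: ẑ = (-23/30)·(13) + (-8/15)·(1) = -21/2.

ẑ = -10.500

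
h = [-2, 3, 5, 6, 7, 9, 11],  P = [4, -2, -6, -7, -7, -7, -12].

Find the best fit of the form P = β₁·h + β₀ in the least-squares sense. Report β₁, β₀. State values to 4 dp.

XᵀX·[β₁, β₀]ᵀ = XᵀP reads: 325·β₁ + 39·β₀ = -330;  39·β₁ + 7·β₀ = -37.
(Σh·h = 325, Σh = 39, Σ1 = 7, Σh·P = -330, ΣP = -37.)
Δ = 325·7 − 39² = 754.
β₁ = ((-330)·7 − 39·(-37))/754 = -867/754; β₀ = (325·(-37) − 39·(-330))/754 = 65/58.

β₁ = -1.1499, β₀ = 1.1207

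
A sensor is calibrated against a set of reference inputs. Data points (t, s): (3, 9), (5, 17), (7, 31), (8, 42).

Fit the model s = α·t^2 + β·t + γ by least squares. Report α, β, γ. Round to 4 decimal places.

α = 0.9171, β = -3.5653, γ = 11.5477

Setting ∂/∂α … = 0 gives: 7203·α + 1007·β + 147·γ = 4713;  1007·α + 147·β + 23·γ = 665;  147·α + 23·β + 4·γ = 99.
(Σt^2·t^2 = 7203, Σt^2·t = 1007, Σt^2 = 147, Σt·t = 147, Σt = 23, Σ1 = 4, Σt^2·s = 4713, Σt·s = 665, Σs = 99.)
Inverting the 3×3 Gram matrix, [α, β, γ]ᵀ = [365/398, -1419/398, 2298/199]ᵀ.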